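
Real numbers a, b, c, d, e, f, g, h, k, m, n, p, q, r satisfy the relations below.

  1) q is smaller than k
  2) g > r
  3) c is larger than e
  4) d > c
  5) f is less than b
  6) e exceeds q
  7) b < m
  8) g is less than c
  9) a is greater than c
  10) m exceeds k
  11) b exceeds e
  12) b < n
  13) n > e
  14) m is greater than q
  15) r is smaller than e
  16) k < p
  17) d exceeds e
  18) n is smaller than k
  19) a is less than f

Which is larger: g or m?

m

Following the relations from g: g < c < a < f < b < n < k < m.
So g < m; m is the larger of the two.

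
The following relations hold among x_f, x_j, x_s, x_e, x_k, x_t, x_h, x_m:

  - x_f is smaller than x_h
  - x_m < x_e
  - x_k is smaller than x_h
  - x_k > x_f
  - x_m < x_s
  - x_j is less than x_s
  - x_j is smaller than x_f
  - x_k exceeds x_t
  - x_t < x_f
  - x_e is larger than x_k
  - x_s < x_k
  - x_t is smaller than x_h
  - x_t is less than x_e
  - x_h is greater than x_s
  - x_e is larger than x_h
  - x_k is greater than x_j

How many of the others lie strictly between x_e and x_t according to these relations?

The relations place x_t below x_e. An element lies strictly between them when it is forced above x_t and also forced below x_e.
Above x_t: {x_f, x_k, x_h}. Below x_e: {x_j, x_m, x_f, x_s, x_k, x_h}.
Intersection: {x_f, x_k, x_h} — 3.

3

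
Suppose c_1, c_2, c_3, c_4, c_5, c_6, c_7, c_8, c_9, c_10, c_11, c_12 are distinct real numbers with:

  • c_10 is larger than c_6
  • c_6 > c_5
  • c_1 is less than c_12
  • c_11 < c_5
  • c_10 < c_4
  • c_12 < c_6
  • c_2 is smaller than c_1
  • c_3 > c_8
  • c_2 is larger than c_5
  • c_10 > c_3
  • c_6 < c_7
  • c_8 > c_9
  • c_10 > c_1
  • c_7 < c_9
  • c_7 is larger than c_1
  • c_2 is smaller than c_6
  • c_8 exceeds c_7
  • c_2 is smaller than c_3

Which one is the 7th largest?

Piecing the relations together gives one ordering: c_11 < c_5 < c_2 < c_1 < c_12 < c_6 < c_7 < c_9 < c_8 < c_3 < c_10 < c_4.
Counting 7 from the largest end gives c_6.

c_6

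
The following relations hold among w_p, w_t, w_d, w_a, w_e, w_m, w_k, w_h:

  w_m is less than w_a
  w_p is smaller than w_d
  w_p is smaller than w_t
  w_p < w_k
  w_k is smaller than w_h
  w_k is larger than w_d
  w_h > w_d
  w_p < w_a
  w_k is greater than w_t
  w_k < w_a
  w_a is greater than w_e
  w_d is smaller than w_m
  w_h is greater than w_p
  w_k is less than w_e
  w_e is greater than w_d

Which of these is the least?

w_t is not least since w_p < w_t; w_d is not least since w_p < w_d; w_k is not least since w_p < w_k; w_h is not least since w_d < w_h; w_e is not least since w_d < w_e; w_m is not least since w_d < w_m; w_a is not least since w_p < w_a.
Only w_p has nothing below it, so w_p is the least.

w_p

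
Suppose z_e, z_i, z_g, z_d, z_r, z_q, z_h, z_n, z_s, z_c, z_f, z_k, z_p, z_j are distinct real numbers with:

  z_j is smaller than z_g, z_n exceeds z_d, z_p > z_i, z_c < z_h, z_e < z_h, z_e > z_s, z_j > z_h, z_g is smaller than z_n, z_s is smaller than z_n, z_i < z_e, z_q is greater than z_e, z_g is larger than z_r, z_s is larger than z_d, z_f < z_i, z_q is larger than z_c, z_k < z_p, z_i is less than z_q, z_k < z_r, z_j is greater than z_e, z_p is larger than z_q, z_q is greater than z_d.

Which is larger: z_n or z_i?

z_n

Following the relations from z_i: z_i < z_e < z_h < z_j < z_g < z_n.
So z_i < z_n; z_n is the larger of the two.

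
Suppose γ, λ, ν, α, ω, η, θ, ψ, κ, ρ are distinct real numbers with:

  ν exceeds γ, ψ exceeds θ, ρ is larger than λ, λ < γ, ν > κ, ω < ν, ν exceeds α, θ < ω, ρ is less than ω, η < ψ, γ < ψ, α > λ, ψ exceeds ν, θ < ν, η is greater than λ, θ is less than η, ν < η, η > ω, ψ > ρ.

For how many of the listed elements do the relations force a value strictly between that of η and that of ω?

Chaining upward from ω reaches: ν, ψ.
Chaining downward from η reaches: κ, λ, θ, ρ, α, γ, ν.
Strictly between ω and η are those in both lists: ν — 1 element.

1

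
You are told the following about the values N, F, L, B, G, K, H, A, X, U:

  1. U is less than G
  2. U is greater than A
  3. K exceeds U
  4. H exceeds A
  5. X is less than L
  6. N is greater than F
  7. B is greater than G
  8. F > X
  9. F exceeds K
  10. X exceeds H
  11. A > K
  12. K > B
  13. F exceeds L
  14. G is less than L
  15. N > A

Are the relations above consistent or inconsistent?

Chaining the given relations yields U < G < B < K < A, so U < A. But one relation states A < U. These cannot both hold.

inconsistent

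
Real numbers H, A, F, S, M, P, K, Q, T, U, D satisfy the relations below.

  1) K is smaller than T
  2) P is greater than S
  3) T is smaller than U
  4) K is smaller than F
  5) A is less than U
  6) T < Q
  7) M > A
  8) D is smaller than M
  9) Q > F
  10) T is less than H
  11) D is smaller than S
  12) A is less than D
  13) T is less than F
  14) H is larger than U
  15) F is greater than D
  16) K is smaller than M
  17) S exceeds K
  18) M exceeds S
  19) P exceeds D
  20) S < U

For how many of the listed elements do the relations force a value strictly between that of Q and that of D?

1

The relations place D below Q. An element lies strictly between them when it is forced above D and also forced below Q.
Above D: {S, F, U, M, H, P}. Below Q: {A, K, T, F}.
Intersection: {F} — 1.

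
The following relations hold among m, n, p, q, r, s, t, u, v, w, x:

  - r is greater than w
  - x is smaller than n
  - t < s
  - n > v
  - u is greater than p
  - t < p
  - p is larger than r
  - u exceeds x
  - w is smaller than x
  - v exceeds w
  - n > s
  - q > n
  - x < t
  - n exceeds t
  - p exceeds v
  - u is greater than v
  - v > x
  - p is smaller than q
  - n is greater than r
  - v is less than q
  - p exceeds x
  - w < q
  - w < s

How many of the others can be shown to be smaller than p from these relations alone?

The elements the relations force below p are w, r, x, t, v — no chain reaches any other.
That is 5.

5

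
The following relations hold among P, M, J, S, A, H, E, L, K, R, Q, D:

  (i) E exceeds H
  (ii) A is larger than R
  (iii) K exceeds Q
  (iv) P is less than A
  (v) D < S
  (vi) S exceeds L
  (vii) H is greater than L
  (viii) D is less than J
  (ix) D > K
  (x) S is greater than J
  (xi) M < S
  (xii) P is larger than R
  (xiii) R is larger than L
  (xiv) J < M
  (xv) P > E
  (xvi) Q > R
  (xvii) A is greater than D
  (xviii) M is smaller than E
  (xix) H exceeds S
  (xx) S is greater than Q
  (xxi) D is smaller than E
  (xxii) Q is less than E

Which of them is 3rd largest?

Piecing the relations together gives one ordering: L < R < Q < K < D < J < M < S < H < E < P < A.
The 3rd largest is E.

E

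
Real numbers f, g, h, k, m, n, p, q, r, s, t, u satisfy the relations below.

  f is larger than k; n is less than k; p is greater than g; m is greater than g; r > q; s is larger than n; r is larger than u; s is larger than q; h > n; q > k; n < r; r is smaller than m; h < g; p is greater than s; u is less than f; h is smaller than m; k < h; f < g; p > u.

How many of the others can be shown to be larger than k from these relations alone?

8

The elements the relations force above k are q, r, f, h, g, m, s, p — no chain reaches any other.
That is 8.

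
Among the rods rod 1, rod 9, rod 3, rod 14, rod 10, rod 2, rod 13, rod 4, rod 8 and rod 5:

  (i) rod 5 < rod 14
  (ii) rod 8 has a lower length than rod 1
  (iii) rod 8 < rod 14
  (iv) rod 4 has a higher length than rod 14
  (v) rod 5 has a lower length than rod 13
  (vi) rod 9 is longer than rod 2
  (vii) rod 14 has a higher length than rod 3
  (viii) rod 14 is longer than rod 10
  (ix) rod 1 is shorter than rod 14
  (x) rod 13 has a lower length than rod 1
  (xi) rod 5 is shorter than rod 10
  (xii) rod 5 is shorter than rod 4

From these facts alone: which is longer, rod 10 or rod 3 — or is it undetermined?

Following every chain through rod 10: above rod 10 we get rod 14, rod 4; below rod 10 we get rod 5.
rod 3 is not reached, and no chain runs the other way from rod 3 to rod 10.
So the given relations leave the order of rod 10 and rod 3 undetermined.

undetermined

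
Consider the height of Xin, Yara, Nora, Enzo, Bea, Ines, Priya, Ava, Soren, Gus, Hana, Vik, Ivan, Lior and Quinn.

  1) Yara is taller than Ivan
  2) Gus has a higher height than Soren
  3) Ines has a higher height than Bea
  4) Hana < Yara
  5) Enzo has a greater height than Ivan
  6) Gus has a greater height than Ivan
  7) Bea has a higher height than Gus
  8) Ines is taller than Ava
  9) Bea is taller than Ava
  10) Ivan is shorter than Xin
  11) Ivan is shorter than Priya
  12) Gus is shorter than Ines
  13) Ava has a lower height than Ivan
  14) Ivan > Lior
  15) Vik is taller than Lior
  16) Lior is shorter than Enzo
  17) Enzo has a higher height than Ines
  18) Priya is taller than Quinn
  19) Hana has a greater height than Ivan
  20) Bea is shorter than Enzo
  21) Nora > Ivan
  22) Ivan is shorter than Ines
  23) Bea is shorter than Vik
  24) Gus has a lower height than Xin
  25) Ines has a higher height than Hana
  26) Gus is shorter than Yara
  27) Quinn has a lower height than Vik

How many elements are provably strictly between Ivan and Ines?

3

Chaining upward from Ivan reaches: Gus, Hana, Bea, Nora, Enzo, Priya, Vik, Yara, Xin.
Chaining downward from Ines reaches: Lior, Ava, Soren, Gus, Hana, Bea.
Strictly between Ivan and Ines are those in both lists: Gus, Hana, Bea — 3 elements.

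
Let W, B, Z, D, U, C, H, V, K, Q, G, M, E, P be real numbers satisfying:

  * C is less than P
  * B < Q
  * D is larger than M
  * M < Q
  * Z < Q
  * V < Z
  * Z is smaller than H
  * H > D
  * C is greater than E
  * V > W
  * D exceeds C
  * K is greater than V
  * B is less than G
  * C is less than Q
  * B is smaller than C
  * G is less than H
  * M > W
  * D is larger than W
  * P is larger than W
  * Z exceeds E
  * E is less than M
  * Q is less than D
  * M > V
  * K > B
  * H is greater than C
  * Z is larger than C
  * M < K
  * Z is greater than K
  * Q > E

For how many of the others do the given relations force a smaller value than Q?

8

Directly below Q: B, E, M, C, Z.
One step further: W, V, K (8 so far).
No other element is forced below Q by the given relations, so the count is 8.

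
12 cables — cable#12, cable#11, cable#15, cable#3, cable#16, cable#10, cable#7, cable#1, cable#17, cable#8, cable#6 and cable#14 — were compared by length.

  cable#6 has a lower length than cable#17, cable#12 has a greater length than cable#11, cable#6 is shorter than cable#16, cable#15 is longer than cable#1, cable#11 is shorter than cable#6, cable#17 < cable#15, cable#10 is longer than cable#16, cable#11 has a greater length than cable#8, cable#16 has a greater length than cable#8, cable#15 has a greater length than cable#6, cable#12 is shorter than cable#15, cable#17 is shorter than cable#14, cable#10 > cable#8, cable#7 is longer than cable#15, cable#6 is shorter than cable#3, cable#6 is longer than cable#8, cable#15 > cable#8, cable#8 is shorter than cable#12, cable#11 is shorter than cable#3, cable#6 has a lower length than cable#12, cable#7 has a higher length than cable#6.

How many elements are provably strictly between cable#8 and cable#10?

3

The relations place cable#8 below cable#10. An element lies strictly between them when it is forced above cable#8 and also forced below cable#10.
Above cable#8: {cable#11, cable#6, cable#12, cable#3, cable#16, cable#17, cable#15, cable#7, cable#14}. Below cable#10: {cable#11, cable#6, cable#16}.
Intersection: {cable#11, cable#6, cable#16} — 3.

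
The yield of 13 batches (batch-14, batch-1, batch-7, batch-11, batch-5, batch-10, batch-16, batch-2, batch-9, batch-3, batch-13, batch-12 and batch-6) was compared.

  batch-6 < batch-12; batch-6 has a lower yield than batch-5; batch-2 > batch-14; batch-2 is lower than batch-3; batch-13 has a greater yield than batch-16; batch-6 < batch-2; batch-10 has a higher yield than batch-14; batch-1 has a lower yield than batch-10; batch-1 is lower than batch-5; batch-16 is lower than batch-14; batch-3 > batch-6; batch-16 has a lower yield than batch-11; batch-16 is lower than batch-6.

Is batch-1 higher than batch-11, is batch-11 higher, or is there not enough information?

undetermined

Following every chain through batch-1: above batch-1 we get batch-10, batch-5.
batch-11 is not reached, and no chain runs the other way from batch-11 to batch-1.
So the given relations leave the order of batch-1 and batch-11 undetermined.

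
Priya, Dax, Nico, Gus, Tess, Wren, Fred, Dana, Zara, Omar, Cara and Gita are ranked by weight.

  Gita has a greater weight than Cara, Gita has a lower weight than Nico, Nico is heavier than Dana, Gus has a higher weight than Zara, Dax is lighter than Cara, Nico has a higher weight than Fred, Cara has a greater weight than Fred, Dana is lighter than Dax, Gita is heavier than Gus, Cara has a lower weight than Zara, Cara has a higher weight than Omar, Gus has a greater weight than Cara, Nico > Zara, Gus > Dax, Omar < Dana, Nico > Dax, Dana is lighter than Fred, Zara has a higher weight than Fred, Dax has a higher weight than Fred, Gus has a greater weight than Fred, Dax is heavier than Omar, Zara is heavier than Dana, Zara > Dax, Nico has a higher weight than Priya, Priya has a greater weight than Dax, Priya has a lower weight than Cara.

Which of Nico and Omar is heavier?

Nico

Link the given pairs in sequence: Omar < Dana; Dana < Fred; Fred < Dax; Dax < Priya; Priya < Cara; Cara < Gus; Gus < Gita; Gita < Nico.
Chaining these gives Omar < Dana < Fred < Dax < Priya < Cara < Gus < Gita < Nico.
So Omar < Nico; Nico is the heavier of the two.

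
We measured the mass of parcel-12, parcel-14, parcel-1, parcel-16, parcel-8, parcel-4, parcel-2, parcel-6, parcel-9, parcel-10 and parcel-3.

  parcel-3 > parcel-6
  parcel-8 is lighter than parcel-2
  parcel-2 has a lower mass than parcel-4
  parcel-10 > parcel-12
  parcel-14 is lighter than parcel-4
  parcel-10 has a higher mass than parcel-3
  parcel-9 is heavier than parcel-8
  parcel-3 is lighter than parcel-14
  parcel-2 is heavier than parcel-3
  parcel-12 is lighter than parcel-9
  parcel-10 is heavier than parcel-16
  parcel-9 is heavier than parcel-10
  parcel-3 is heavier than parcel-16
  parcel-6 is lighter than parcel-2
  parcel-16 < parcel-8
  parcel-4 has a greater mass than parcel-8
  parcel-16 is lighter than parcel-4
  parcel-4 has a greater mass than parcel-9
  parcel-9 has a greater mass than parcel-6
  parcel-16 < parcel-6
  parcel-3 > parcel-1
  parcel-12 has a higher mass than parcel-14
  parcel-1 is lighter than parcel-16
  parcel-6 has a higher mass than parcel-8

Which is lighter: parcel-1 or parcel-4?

The relevant relations are parcel-1 < parcel-16; parcel-16 < parcel-8; parcel-8 < parcel-6; parcel-6 < parcel-3; parcel-3 < parcel-14; parcel-14 < parcel-12; parcel-12 < parcel-10; parcel-10 < parcel-9; parcel-9 < parcel-4.
Chaining these gives parcel-1 < parcel-16 < parcel-8 < parcel-6 < parcel-3 < parcel-14 < parcel-12 < parcel-10 < parcel-9 < parcel-4.
So parcel-1 < parcel-4; parcel-1 is the lighter of the two.

parcel-1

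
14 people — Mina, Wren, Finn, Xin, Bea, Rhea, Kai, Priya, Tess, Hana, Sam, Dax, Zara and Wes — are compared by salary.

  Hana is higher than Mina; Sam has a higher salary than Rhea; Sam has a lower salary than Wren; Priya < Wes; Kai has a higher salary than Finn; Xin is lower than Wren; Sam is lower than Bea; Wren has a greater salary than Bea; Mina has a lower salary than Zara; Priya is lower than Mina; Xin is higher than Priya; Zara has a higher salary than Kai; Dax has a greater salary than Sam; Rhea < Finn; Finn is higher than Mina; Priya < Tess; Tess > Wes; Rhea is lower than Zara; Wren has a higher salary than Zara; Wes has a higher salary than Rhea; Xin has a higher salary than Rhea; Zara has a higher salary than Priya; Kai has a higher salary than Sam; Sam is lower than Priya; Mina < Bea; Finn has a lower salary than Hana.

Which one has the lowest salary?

Sam is not least since Rhea < Sam; Priya is not least since Sam < Priya; Wes is not least since Rhea < Wes; Mina is not least since Priya < Mina; Finn is not least since Rhea < Finn; Bea is not least since Mina < Bea; Xin is not least since Rhea < Xin; Kai is not least since Sam < Kai; Hana is not least since Mina < Hana; Tess is not least since Wes < Tess; Dax is not least since Sam < Dax; Zara is not least since Mina < Zara; Wren is not least since Zara < Wren.
Only Rhea has nothing below it, so Rhea is the lowest salary.

Rhea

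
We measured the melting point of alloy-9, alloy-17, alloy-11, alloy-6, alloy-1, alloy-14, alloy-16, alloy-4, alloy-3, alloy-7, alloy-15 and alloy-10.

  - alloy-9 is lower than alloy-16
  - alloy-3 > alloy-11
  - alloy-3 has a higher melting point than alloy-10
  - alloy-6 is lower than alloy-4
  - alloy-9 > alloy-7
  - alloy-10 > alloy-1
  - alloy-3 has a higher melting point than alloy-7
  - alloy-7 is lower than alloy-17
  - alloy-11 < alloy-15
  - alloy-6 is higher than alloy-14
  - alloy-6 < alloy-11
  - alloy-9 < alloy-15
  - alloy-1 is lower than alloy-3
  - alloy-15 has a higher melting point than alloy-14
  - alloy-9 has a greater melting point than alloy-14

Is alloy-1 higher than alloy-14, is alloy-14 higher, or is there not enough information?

Following every chain through alloy-14: above alloy-14 we get alloy-6, alloy-11, alloy-9, alloy-4, alloy-15, alloy-16, alloy-3.
alloy-1 is not reached, and no chain runs the other way from alloy-1 to alloy-14.
So the given relations leave the order of alloy-14 and alloy-1 undetermined.

undetermined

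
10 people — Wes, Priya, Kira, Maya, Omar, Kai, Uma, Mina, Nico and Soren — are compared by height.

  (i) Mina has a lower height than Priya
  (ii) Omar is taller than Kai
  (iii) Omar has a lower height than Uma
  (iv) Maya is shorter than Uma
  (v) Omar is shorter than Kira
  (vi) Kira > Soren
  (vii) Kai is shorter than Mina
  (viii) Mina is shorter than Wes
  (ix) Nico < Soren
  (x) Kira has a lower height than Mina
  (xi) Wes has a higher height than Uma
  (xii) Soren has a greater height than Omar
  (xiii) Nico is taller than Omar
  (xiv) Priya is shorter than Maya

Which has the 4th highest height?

Chaining the given pairs: Kai < Omar < Nico < Soren < Kira < Mina < Priya < Maya < Uma < Wes.
The 4th largest is Priya.

Priya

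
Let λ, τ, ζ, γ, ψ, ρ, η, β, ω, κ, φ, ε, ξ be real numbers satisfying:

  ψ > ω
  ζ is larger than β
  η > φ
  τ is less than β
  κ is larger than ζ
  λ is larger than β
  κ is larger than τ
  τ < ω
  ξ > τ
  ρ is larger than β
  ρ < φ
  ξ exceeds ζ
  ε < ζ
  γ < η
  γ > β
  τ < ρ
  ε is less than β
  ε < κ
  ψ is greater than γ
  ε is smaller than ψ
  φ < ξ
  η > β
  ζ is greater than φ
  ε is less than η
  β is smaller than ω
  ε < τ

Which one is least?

ε

τ is not least since ε < τ; β is not least since ε < β; ρ is not least since τ < ρ; γ is not least since β < γ; φ is not least since ρ < φ; ω is not least since τ < ω; ζ is not least since φ < ζ; η is not least since ε < η; λ is not least since β < λ; ψ is not least since ε < ψ; ξ is not least since τ < ξ; κ is not least since τ < κ.
Only ε has nothing below it, so ε is the least.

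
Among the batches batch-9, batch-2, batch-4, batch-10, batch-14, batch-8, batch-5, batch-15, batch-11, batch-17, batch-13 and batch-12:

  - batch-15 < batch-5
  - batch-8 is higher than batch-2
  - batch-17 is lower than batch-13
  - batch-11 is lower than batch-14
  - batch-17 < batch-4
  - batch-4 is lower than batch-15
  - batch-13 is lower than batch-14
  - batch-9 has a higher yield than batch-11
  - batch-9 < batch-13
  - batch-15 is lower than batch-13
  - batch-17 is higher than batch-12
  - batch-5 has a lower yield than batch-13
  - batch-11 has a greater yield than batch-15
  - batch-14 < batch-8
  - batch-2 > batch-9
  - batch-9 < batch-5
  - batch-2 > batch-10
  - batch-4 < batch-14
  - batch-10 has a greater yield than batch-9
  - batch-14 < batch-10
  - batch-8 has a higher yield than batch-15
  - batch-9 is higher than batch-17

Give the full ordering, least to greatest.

batch-12 < batch-17 < batch-4 < batch-15 < batch-11 < batch-9 < batch-5 < batch-13 < batch-14 < batch-10 < batch-2 < batch-8

Each adjacent pair is fixed by a given relation: batch-12 < batch-17; batch-17 < batch-4; batch-4 < batch-15; batch-15 < batch-11; batch-11 < batch-9; batch-9 < batch-5; batch-5 < batch-13; batch-13 < batch-14; batch-14 < batch-10; batch-10 < batch-2; batch-2 < batch-8. Chaining them end to end gives the full order.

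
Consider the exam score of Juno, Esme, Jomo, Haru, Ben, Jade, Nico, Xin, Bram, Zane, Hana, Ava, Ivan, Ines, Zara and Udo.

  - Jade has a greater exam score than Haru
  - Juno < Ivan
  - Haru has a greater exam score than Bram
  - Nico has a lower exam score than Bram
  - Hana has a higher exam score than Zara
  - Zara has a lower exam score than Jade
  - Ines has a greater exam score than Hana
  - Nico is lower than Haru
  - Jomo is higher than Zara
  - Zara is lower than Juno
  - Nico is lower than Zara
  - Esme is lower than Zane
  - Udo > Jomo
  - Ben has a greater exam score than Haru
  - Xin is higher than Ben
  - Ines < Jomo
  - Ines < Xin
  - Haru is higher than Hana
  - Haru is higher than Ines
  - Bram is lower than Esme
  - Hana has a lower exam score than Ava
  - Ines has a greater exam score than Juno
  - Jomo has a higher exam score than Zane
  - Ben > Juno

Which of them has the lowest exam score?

Nico

Chaining upward from Nico: directly above it, Zara, Bram, Haru; then Hana, Juno, Jade, Ben, Esme, Jomo; then Ava, Ines, Xin, Zane, Udo, Ivan.
That covers every other element, and nothing is given below Nico, so Nico is the lowest exam score.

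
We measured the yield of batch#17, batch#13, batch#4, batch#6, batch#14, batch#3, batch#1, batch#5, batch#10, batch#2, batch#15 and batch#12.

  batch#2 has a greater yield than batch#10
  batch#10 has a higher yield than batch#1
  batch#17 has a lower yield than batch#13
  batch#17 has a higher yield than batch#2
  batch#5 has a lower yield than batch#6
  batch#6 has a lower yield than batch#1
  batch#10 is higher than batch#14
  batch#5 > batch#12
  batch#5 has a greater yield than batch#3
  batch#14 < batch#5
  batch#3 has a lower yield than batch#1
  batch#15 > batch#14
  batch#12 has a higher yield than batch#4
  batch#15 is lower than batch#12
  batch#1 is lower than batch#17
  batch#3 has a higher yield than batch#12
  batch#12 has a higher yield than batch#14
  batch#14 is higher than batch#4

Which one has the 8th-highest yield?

batch#3

Chaining the given pairs: batch#4 < batch#14 < batch#15 < batch#12 < batch#3 < batch#5 < batch#6 < batch#1 < batch#10 < batch#2 < batch#17 < batch#13.
The 8th largest is batch#3.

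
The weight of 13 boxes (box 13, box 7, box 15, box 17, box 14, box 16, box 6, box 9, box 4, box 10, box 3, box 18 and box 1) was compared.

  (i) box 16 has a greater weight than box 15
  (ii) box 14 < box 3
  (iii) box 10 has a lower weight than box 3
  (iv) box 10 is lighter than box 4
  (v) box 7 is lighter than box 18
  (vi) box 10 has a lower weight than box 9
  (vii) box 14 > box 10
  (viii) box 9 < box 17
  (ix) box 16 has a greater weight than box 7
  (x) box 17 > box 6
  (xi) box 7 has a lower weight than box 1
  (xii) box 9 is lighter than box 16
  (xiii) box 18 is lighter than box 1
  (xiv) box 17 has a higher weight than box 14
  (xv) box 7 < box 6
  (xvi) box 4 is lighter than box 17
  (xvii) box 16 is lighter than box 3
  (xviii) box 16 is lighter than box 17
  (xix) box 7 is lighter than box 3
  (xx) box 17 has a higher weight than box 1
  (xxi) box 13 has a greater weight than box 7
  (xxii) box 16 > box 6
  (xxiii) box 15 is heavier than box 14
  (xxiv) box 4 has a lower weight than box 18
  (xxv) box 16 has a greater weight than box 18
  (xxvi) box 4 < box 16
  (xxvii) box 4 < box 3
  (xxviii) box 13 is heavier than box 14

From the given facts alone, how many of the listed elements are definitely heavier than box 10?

10

From box 10 the given relations immediately reach box 4, box 14, box 9, box 3.
From those, box 13, box 18, box 15, box 16, box 17 — 9 in total.
From those, box 1 — 10 in total.
Nothing else is reachable above box 10; 10 in all.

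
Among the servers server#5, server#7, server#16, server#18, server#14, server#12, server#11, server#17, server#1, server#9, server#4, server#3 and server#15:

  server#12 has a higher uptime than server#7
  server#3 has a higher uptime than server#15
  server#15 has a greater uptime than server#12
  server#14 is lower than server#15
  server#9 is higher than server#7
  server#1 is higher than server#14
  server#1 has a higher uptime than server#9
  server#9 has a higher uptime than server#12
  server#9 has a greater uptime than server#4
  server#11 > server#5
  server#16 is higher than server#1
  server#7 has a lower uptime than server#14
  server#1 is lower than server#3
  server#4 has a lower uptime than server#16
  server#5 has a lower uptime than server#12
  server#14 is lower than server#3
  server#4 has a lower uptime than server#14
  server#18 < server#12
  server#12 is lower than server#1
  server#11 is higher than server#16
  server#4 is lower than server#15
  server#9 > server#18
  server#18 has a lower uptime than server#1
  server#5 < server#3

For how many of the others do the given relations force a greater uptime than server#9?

Directly above server#9: server#1.
One step further: server#16, server#3 (3 so far).
One step further: server#11 (4 so far).
Nothing else is reachable above server#9; 4 in all.

4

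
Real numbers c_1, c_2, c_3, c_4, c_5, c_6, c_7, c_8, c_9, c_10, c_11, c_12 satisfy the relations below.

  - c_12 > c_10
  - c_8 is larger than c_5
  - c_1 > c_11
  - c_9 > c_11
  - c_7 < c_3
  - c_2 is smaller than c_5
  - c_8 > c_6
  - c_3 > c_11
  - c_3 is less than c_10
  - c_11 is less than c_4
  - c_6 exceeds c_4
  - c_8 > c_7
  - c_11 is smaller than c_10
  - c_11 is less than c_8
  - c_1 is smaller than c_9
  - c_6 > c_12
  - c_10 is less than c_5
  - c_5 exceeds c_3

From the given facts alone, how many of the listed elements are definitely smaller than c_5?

5

From c_5 the given relations immediately reach c_2, c_3, c_10.
From those, c_11, c_7 — 5 in total.
Nothing else is reachable below c_5; 5 in all.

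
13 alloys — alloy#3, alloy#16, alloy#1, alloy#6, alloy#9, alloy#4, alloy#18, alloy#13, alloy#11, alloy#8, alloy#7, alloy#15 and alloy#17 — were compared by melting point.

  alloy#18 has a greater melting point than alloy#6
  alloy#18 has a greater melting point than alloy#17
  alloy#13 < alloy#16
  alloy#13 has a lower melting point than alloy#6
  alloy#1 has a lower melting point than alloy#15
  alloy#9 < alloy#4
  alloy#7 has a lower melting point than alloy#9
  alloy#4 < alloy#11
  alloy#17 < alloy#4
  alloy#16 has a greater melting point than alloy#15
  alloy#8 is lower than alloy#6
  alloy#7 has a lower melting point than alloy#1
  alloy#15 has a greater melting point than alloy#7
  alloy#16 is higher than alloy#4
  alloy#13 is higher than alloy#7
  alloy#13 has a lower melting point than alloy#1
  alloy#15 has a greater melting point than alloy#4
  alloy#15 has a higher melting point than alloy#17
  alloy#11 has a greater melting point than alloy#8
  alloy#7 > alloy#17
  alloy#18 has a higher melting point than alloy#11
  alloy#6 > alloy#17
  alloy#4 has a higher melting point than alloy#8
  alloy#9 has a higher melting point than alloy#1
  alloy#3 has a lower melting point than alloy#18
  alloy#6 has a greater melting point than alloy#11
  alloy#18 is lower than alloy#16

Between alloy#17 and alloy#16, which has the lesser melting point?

alloy#17

alloy#17 < alloy#7 and alloy#7 < alloy#13 give alloy#17 < alloy#13.
With alloy#13 < alloy#1: alloy#17 < alloy#7 < alloy#13 < alloy#1.
With alloy#1 < alloy#9: alloy#17 < alloy#7 < alloy#13 < alloy#1 < alloy#9.
With alloy#9 < alloy#4: alloy#17 < alloy#7 < alloy#13 < alloy#1 < alloy#9 < alloy#4.
Then alloy#4 < alloy#11 extends the chain to alloy#11.
Then alloy#11 < alloy#6 extends the chain to alloy#6.
With alloy#6 < alloy#18: alloy#17 < alloy#7 < alloy#13 < alloy#1 < alloy#9 < alloy#4 < alloy#11 < alloy#6 < alloy#18.
With alloy#18 < alloy#16: alloy#17 < alloy#7 < alloy#13 < alloy#1 < alloy#9 < alloy#4 < alloy#11 < alloy#6 < alloy#18 < alloy#16.
So alloy#17 < alloy#16; alloy#17 is the lower of the two.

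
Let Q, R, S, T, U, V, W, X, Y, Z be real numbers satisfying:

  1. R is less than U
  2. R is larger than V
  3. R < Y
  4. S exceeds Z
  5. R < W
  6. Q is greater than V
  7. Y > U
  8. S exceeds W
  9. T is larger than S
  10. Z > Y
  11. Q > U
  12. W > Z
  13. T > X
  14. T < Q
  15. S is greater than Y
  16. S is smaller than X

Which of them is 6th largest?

Z

Chaining the given pairs: V < R < U < Y < Z < W < S < X < T < Q.
Counting 6 from the largest end gives Z.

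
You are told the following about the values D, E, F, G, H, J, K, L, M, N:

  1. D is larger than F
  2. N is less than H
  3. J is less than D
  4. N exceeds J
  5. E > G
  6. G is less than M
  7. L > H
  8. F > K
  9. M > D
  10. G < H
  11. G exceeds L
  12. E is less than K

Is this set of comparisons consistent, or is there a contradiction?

inconsistent

We have G < H stated directly, yet also H < L < G by chaining the others — so H < G. Contradiction.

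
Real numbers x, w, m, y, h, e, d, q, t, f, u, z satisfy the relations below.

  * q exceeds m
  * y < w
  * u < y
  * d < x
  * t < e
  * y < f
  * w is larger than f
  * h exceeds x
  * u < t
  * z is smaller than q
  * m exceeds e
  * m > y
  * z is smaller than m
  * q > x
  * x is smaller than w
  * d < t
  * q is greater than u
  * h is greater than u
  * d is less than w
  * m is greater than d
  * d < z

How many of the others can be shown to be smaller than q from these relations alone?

Directly below q: u, x, z, m.
One step further: d, e, y (7 so far).
One step further: t (8 so far).
No other element is forced below q by the given relations, so the count is 8.

8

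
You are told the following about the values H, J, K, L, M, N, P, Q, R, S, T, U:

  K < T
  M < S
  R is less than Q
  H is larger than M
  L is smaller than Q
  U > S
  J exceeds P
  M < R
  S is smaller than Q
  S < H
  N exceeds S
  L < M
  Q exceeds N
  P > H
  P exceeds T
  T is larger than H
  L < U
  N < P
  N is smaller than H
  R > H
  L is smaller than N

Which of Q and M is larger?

Chaining the given relations: M < S < N < H < R < Q.
So M < Q; Q is the larger of the two.

Q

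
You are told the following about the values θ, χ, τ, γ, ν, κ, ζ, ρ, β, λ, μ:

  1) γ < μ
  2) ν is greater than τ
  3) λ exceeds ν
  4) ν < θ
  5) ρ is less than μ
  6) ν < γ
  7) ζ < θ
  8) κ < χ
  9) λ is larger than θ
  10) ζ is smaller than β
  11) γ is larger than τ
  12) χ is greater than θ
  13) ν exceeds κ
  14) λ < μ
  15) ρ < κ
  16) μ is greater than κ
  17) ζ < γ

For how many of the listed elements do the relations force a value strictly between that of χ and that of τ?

The relations place τ below χ. An element lies strictly between them when it is forced above τ and also forced below χ.
Above τ: {ν, γ, θ, λ, μ}. Below χ: {ρ, ζ, κ, ν, θ}.
Intersection: {ν, θ} — 2.

2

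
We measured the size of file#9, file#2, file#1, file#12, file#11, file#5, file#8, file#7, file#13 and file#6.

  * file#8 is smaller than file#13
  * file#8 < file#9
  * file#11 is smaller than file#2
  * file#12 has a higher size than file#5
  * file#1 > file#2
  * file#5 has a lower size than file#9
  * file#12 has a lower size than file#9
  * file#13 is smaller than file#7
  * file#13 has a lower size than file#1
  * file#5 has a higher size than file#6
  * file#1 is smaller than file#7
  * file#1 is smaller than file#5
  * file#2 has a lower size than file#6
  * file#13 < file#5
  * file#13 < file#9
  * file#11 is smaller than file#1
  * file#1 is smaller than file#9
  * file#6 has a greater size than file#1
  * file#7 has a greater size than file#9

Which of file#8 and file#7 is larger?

file#7

file#8 < file#13 and file#13 < file#1 give file#8 < file#1.
With file#1 < file#6: file#8 < file#13 < file#1 < file#6.
With file#6 < file#5: file#8 < file#13 < file#1 < file#6 < file#5.
Then file#5 < file#12 extends the chain to file#12.
Then file#12 < file#9 extends the chain to file#9.
Then file#9 < file#7 extends the chain to file#7.
So file#8 < file#7; file#7 is the larger of the two.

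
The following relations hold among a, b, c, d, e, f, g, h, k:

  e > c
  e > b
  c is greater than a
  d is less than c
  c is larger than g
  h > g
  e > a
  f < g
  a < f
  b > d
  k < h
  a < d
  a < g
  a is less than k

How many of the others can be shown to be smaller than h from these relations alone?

The elements the relations force below h are a, f, k, g — no chain reaches any other.
That is 4.

4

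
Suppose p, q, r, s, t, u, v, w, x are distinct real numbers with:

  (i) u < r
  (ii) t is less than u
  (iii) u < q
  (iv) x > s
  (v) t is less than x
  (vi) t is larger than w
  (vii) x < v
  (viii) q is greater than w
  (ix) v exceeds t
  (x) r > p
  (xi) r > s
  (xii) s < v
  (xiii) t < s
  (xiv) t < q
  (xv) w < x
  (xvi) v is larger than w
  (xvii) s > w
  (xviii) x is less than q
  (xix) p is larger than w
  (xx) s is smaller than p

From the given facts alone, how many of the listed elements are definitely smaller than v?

4

Directly below v: w, t, s, x.
No other element is forced below v by the given relations, so the count is 4.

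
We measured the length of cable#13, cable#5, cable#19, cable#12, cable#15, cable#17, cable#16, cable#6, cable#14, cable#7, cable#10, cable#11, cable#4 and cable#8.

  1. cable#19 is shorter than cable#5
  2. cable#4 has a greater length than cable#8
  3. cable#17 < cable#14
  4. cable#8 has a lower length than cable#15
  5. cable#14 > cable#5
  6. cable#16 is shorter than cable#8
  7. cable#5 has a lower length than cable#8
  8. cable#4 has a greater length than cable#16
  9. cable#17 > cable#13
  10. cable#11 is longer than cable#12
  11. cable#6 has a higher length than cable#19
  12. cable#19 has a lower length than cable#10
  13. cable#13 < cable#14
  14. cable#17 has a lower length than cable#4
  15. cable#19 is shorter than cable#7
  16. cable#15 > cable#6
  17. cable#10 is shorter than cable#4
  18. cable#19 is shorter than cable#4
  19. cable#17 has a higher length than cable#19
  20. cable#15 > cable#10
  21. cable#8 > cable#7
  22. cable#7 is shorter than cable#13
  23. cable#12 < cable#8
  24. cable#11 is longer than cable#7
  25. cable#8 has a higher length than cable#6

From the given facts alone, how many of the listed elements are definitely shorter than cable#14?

5

The elements the relations force below cable#14 are cable#19, cable#7, cable#13, cable#17, cable#5 — no chain reaches any other.
That is 5.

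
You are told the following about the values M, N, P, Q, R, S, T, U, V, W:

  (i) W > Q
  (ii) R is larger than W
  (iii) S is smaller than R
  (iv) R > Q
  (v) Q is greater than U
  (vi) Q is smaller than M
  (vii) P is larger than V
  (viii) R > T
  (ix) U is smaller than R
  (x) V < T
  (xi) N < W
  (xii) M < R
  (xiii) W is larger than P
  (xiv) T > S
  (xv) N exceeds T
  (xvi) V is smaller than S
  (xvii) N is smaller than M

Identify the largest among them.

R

V is not greatest since V < S; S is not greatest since S < T; T is not greatest since T < R; P is not greatest since P < W; U is not greatest since U < R; Q is not greatest since Q < M; N is not greatest since N < M; W is not greatest since W < R; M is not greatest since M < R.
Only R has nothing above it, so R is the largest.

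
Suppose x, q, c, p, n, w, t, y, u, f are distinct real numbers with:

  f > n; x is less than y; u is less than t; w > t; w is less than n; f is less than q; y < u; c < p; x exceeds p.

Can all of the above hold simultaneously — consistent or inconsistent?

consistent

Every relation is compatible with c < p < x < y < u < t < w < n < f < q; the set is consistent.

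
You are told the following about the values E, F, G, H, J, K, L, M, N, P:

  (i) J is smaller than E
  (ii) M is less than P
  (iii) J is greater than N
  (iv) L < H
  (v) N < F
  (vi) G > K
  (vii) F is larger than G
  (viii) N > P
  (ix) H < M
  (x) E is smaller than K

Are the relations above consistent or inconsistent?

Every relation is compatible with L < H < M < P < N < J < E < K < G < F; the set is consistent.

consistent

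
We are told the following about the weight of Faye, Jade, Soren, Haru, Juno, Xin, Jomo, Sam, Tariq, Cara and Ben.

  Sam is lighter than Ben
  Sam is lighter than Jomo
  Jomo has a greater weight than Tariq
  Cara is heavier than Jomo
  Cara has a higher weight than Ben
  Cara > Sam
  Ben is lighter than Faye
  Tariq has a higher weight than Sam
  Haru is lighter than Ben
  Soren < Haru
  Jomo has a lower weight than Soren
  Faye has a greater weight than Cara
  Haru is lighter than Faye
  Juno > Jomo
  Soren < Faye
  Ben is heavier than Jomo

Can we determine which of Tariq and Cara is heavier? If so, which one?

Cara

Link the given pairs in sequence: Tariq < Jomo; Jomo < Soren; Soren < Haru; Haru < Ben; Ben < Cara.
Together: Tariq < Jomo < Soren < Haru < Ben < Cara.
So Cara is heavier.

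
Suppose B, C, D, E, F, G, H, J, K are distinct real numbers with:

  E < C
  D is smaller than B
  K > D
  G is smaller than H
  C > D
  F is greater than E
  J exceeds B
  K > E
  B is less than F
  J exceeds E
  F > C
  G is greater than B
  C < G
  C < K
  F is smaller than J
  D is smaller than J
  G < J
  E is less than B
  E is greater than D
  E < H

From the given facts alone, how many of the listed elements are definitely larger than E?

Directly above E: C, B, K, H, F, J.
One step further: G (7 so far).
Nothing else is reachable above E; 7 in all.

7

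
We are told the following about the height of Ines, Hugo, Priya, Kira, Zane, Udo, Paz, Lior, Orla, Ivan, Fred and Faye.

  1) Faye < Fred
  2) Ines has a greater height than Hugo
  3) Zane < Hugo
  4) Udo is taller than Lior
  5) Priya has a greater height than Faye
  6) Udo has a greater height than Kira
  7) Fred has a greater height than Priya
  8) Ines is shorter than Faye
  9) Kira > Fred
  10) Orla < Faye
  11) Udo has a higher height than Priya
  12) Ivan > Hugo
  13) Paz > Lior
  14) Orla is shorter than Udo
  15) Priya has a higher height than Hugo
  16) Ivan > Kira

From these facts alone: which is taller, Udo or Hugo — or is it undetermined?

Link the given pairs in sequence: Hugo < Ines; Ines < Faye; Faye < Priya; Priya < Fred; Fred < Kira; Kira < Udo.
Chaining these gives Hugo < Ines < Faye < Priya < Fred < Kira < Udo.
So Udo is taller.

Udo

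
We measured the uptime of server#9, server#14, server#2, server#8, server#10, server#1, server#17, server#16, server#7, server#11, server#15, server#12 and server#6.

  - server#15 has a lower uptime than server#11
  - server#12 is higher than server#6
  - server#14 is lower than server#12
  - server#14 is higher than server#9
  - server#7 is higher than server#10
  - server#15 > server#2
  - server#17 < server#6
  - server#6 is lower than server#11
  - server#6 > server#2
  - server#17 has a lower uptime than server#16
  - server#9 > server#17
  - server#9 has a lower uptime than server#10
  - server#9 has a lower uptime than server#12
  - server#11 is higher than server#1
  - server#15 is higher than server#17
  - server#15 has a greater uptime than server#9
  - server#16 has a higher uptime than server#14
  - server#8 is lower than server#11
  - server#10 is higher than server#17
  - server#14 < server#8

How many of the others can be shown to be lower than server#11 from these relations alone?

Directly below server#11: server#1, server#6, server#15, server#8.
One step further: server#2, server#17, server#9, server#14 (8 so far).
Nothing else is reachable below server#11; 8 in all.

8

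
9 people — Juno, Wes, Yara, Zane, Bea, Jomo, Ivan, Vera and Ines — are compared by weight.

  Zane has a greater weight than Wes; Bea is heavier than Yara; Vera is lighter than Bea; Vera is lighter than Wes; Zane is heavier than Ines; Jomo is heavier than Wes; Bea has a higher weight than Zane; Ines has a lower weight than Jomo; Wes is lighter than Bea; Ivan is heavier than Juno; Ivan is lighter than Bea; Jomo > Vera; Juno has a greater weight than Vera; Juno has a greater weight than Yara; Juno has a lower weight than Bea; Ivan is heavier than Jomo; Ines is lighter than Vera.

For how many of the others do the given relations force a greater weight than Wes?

The elements the relations force above Wes are Jomo, Zane, Ivan, Bea — no chain reaches any other.
That is 4.

4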